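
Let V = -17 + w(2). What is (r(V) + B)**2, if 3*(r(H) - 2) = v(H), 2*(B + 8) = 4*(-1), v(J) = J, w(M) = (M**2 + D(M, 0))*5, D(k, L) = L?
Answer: 49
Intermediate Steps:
w(M) = 5*M**2 (w(M) = (M**2 + 0)*5 = M**2*5 = 5*M**2)
B = -10 (B = -8 + (4*(-1))/2 = -8 + (1/2)*(-4) = -8 - 2 = -10)
V = 3 (V = -17 + 5*2**2 = -17 + 5*4 = -17 + 20 = 3)
r(H) = 2 + H/3
(r(V) + B)**2 = ((2 + (1/3)*3) - 10)**2 = ((2 + 1) - 10)**2 = (3 - 10)**2 = (-7)**2 = 49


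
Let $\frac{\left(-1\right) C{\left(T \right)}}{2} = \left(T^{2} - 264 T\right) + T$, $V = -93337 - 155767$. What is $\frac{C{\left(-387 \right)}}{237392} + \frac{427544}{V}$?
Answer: $- \frac{3544058557}{923989012} \approx -3.8356$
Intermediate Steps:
$V = -249104$ ($V = -93337 - 155767 = -249104$)
$C{\left(T \right)} = - 2 T^{2} + 526 T$ ($C{\left(T \right)} = - 2 \left(\left(T^{2} - 264 T\right) + T\right) = - 2 \left(T^{2} - 263 T\right) = - 2 T^{2} + 526 T$)
$\frac{C{\left(-387 \right)}}{237392} + \frac{427544}{V} = \frac{2 \left(-387\right) \left(263 - -387\right)}{237392} + \frac{427544}{-249104} = 2 \left(-387\right) \left(263 + 387\right) \frac{1}{237392} + 427544 \left(- \frac{1}{249104}\right) = 2 \left(-387\right) 650 \cdot \frac{1}{237392} - \frac{53443}{31138} = \left(-503100\right) \frac{1}{237392} - \frac{53443}{31138} = - \frac{125775}{59348} - \frac{53443}{31138} = - \frac{3544058557}{923989012}$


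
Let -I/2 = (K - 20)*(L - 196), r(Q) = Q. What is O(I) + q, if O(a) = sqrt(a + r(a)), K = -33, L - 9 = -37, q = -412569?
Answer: -412569 + 8*I*sqrt(742) ≈ -4.1257e+5 + 217.92*I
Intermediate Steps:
L = -28 (L = 9 - 37 = -28)
I = -23744 (I = -2*(-33 - 20)*(-28 - 196) = -(-106)*(-224) = -2*11872 = -23744)
O(a) = sqrt(2)*sqrt(a) (O(a) = sqrt(a + a) = sqrt(2*a) = sqrt(2)*sqrt(a))
O(I) + q = sqrt(2)*sqrt(-23744) - 412569 = sqrt(2)*(8*I*sqrt(371)) - 412569 = 8*I*sqrt(742) - 412569 = -412569 + 8*I*sqrt(742)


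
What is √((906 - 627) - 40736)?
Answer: I*√40457 ≈ 201.14*I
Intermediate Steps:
√((906 - 627) - 40736) = √(279 - 40736) = √(-40457) = I*√40457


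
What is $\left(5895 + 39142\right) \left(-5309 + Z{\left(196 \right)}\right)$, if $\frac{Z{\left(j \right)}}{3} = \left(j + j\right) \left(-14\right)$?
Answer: $-980590601$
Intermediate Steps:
$Z{\left(j \right)} = - 84 j$ ($Z{\left(j \right)} = 3 \left(j + j\right) \left(-14\right) = 3 \cdot 2 j \left(-14\right) = 3 \left(- 28 j\right) = - 84 j$)
$\left(5895 + 39142\right) \left(-5309 + Z{\left(196 \right)}\right) = \left(5895 + 39142\right) \left(-5309 - 16464\right) = 45037 \left(-5309 - 16464\right) = 45037 \left(-21773\right) = -980590601$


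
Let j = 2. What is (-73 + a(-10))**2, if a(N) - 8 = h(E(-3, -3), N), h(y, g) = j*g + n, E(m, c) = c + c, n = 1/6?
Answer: 259081/36 ≈ 7196.7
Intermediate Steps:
n = 1/6 ≈ 0.16667
E(m, c) = 2*c
h(y, g) = 1/6 + 2*g (h(y, g) = 2*g + 1/6 = 1/6 + 2*g)
a(N) = 49/6 + 2*N (a(N) = 8 + (1/6 + 2*N) = 49/6 + 2*N)
(-73 + a(-10))**2 = (-73 + (49/6 + 2*(-10)))**2 = (-73 + (49/6 - 20))**2 = (-73 - 71/6)**2 = (-509/6)**2 = 259081/36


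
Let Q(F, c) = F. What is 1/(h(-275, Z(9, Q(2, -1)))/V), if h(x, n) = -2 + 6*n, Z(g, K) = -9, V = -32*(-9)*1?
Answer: -36/7 ≈ -5.1429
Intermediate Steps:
V = 288 (V = 288*1 = 288)
1/(h(-275, Z(9, Q(2, -1)))/V) = 1/((-2 + 6*(-9))/288) = 1/((-2 - 54)*(1/288)) = 1/(-56*1/288) = 1/(-7/36) = -36/7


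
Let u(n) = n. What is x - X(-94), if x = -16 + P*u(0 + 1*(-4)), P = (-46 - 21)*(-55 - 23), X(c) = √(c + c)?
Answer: -20920 - 2*I*√47 ≈ -20920.0 - 13.711*I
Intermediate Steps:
X(c) = √2*√c (X(c) = √(2*c) = √2*√c)
P = 5226 (P = -67*(-78) = 5226)
x = -20920 (x = -16 + 5226*(0 + 1*(-4)) = -16 + 5226*(0 - 4) = -16 + 5226*(-4) = -16 - 20904 = -20920)
x - X(-94) = -20920 - √2*√(-94) = -20920 - √2*I*√94 = -20920 - 2*I*√47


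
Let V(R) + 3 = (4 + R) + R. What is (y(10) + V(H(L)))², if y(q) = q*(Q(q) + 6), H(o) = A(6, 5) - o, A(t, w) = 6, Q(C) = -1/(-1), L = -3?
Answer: 7921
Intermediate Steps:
Q(C) = 1 (Q(C) = -1*(-1) = 1)
H(o) = 6 - o
V(R) = 1 + 2*R (V(R) = -3 + ((4 + R) + R) = -3 + (4 + 2*R) = 1 + 2*R)
y(q) = 7*q (y(q) = q*(1 + 6) = q*7 = 7*q)
(y(10) + V(H(L)))² = (7*10 + (1 + 2*(6 - 1*(-3))))² = (70 + (1 + 2*(6 + 3)))² = (70 + (1 + 2*9))² = (70 + (1 + 18))² = (70 + 19)² = 89² = 7921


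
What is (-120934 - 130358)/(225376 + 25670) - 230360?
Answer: -9638534642/41841 ≈ -2.3036e+5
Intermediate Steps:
(-120934 - 130358)/(225376 + 25670) - 230360 = -251292/251046 - 230360 = -251292*1/251046 - 230360 = -41882/41841 - 230360 = -9638534642/41841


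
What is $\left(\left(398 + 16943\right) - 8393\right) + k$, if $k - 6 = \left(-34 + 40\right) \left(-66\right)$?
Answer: $8558$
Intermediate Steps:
$k = -390$ ($k = 6 + \left(-34 + 40\right) \left(-66\right) = 6 + 6 \left(-66\right) = 6 - 396 = -390$)
$\left(\left(398 + 16943\right) - 8393\right) + k = \left(\left(398 + 16943\right) - 8393\right) - 390 = \left(17341 - 8393\right) - 390 = 8948 - 390 = 8558$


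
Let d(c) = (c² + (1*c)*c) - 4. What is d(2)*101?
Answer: 404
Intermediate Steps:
d(c) = -4 + 2*c² (d(c) = (c² + c*c) - 4 = (c² + c²) - 4 = 2*c² - 4 = -4 + 2*c²)
d(2)*101 = (-4 + 2*2²)*101 = (-4 + 2*4)*101 = (-4 + 8)*101 = 4*101 = 404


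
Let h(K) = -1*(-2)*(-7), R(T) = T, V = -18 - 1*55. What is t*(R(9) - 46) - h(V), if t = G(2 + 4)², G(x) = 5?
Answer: -911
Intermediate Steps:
V = -73 (V = -18 - 55 = -73)
h(K) = -14 (h(K) = 2*(-7) = -14)
t = 25 (t = 5² = 25)
t*(R(9) - 46) - h(V) = 25*(9 - 46) - 1*(-14) = 25*(-37) + 14 = -925 + 14 = -911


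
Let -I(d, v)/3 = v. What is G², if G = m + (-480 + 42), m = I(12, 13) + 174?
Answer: 91809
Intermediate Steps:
I(d, v) = -3*v
m = 135 (m = -3*13 + 174 = -39 + 174 = 135)
G = -303 (G = 135 + (-480 + 42) = 135 - 438 = -303)
G² = (-303)² = 91809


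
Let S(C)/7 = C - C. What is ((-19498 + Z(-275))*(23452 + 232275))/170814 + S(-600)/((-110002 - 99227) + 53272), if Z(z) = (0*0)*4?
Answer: -2493082523/85407 ≈ -29191.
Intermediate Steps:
Z(z) = 0 (Z(z) = 0*4 = 0)
S(C) = 0 (S(C) = 7*(C - C) = 7*0 = 0)
((-19498 + Z(-275))*(23452 + 232275))/170814 + S(-600)/((-110002 - 99227) + 53272) = ((-19498 + 0)*(23452 + 232275))/170814 + 0/((-110002 - 99227) + 53272) = -19498*255727*(1/170814) + 0/(-209229 + 53272) = -4986165046*1/170814 + 0/(-155957) = -2493082523/85407 + 0*(-1/155957) = -2493082523/85407 + 0 = -2493082523/85407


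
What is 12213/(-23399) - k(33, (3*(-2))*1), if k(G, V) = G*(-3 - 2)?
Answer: 3848622/23399 ≈ 164.48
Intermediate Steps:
k(G, V) = -5*G (k(G, V) = G*(-5) = -5*G)
12213/(-23399) - k(33, (3*(-2))*1) = 12213/(-23399) - (-5)*33 = 12213*(-1/23399) - 1*(-165) = -12213/23399 + 165 = 3848622/23399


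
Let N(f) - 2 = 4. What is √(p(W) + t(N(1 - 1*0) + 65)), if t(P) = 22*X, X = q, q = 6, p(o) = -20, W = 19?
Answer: 4*√7 ≈ 10.583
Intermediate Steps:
N(f) = 6 (N(f) = 2 + 4 = 6)
X = 6
t(P) = 132 (t(P) = 22*6 = 132)
√(p(W) + t(N(1 - 1*0) + 65)) = √(-20 + 132) = √112 = 4*√7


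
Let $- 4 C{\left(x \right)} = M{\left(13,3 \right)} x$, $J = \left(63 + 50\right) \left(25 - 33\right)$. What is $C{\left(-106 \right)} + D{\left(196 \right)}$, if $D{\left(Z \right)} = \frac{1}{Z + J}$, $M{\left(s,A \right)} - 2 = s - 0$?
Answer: $\frac{281429}{708} \approx 397.5$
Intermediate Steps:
$M{\left(s,A \right)} = 2 + s$ ($M{\left(s,A \right)} = 2 + \left(s - 0\right) = 2 + \left(s + 0\right) = 2 + s$)
$J = -904$ ($J = 113 \left(-8\right) = -904$)
$D{\left(Z \right)} = \frac{1}{-904 + Z}$ ($D{\left(Z \right)} = \frac{1}{Z - 904} = \frac{1}{-904 + Z}$)
$C{\left(x \right)} = - \frac{15 x}{4}$ ($C{\left(x \right)} = - \frac{\left(2 + 13\right) x}{4} = - \frac{15 x}{4}$)
$C{\left(-106 \right)} + D{\left(196 \right)} = \left(- \frac{15}{4}\right) \left(-106\right) + \frac{1}{-904 + 196} = \frac{795}{2} + \frac{1}{-708} = \frac{795}{2} - \frac{1}{708} = \frac{281429}{708}$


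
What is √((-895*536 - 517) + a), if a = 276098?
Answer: I*√204139 ≈ 451.82*I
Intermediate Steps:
√((-895*536 - 517) + a) = √((-895*536 - 517) + 276098) = √((-479720 - 517) + 276098) = √(-480237 + 276098) = √(-204139) = I*√204139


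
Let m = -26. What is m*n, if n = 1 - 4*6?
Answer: 598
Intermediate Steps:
n = -23 (n = 1 - 24 = -23)
m*n = -26*(-23) = 598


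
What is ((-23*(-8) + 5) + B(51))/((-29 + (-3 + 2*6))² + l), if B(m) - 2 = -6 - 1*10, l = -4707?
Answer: -175/4307 ≈ -0.040632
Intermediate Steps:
B(m) = -14 (B(m) = 2 + (-6 - 1*10) = 2 + (-6 - 10) = 2 - 16 = -14)
((-23*(-8) + 5) + B(51))/((-29 + (-3 + 2*6))² + l) = ((-23*(-8) + 5) - 14)/((-29 + (-3 + 2*6))² - 4707) = ((184 + 5) - 14)/((-29 + (-3 + 12))² - 4707) = (189 - 14)/((-29 + 9)² - 4707) = 175/((-20)² - 4707) = 175/(400 - 4707) = 175/(-4307) = 175*(-1/4307) = -175/4307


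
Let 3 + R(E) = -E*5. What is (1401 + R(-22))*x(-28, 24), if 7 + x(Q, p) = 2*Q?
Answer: -95004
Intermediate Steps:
x(Q, p) = -7 + 2*Q
R(E) = -3 - 5*E (R(E) = -3 - E*5 = -3 - 5*E)
(1401 + R(-22))*x(-28, 24) = (1401 + (-3 - 5*(-22)))*(-7 + 2*(-28)) = (1401 + (-3 + 110))*(-7 - 56) = (1401 + 107)*(-63) = 1508*(-63) = -95004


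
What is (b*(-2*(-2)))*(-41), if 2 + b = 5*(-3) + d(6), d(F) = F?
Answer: 1804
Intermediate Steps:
b = -11 (b = -2 + (5*(-3) + 6) = -2 + (-15 + 6) = -2 - 9 = -11)
(b*(-2*(-2)))*(-41) = -(-22)*(-2)*(-41) = -11*4*(-41) = -44*(-41) = 1804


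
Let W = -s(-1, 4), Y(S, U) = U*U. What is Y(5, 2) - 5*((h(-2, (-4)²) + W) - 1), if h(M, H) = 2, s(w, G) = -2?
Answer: -11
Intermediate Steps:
Y(S, U) = U²
W = 2 (W = -1*(-2) = 2)
Y(5, 2) - 5*((h(-2, (-4)²) + W) - 1) = 2² - 5*((2 + 2) - 1) = 4 - 5*(4 - 1) = 4 - 5*3 = 4 - 15 = -11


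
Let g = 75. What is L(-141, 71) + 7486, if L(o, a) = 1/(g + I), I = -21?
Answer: 404245/54 ≈ 7486.0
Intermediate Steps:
L(o, a) = 1/54 (L(o, a) = 1/(75 - 21) = 1/54)
L(-141, 71) + 7486 = 1/54 + 7486 = 404245/54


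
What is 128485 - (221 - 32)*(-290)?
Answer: 183295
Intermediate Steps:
128485 - (221 - 32)*(-290) = 128485 - 189*(-290) = 128485 - 1*(-54810) = 128485 + 54810 = 183295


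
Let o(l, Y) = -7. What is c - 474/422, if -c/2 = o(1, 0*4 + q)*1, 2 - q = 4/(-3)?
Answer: 2717/211 ≈ 12.877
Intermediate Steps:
q = 10/3 (q = 2 - 4/(-3) = 2 - 4*(-1)/3 = 2 - 1*(-4/3) = 2 + 4/3 = 10/3 ≈ 3.3333)
c = 14 (c = -(-14) = -2*(-7) = 14)
c - 474/422 = 14 - 474/422 = 14 - 474*1/422 = 14 - 237/211 = 2717/211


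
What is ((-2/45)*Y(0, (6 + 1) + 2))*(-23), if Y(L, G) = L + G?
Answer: 46/5 ≈ 9.2000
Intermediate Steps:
Y(L, G) = G + L
((-2/45)*Y(0, (6 + 1) + 2))*(-23) = ((-2/45)*(((6 + 1) + 2) + 0))*(-23) = ((-2*1/45)*((7 + 2) + 0))*(-23) = -2*(9 + 0)/45*(-23) = -2/45*9*(-23) = -⅖*(-23) = 46/5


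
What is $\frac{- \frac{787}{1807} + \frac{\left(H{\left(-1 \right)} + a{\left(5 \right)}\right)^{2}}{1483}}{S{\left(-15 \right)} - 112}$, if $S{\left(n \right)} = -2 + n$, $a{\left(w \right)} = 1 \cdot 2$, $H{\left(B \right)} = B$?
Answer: $\frac{388438}{115230583} \approx 0.003371$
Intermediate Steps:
$a{\left(w \right)} = 2$
$\frac{- \frac{787}{1807} + \frac{\left(H{\left(-1 \right)} + a{\left(5 \right)}\right)^{2}}{1483}}{S{\left(-15 \right)} - 112} = \frac{- \frac{787}{1807} + \frac{\left(-1 + 2\right)^{2}}{1483}}{\left(-2 - 15\right) - 112} = \frac{\left(-787\right) \frac{1}{1807} + 1^{2} \cdot \frac{1}{1483}}{-17 - 112} = \frac{- \frac{787}{1807} + 1 \cdot \frac{1}{1483}}{-129} = - \frac{- \frac{787}{1807} + \frac{1}{1483}}{129} = \left(- \frac{1}{129}\right) \left(- \frac{1165314}{2679781}\right) = \frac{388438}{115230583}$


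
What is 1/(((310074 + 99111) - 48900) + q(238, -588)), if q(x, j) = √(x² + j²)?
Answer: 360285/129804878837 - 14*√2053/129804878837 ≈ 2.7707e-6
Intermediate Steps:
q(x, j) = √(j² + x²)
1/(((310074 + 99111) - 48900) + q(238, -588)) = 1/(((310074 + 99111) - 48900) + √((-588)² + 238²)) = 1/((409185 - 48900) + √(345744 + 56644)) = 1/(360285 + √402388) = 1/(360285 + 14*√2053)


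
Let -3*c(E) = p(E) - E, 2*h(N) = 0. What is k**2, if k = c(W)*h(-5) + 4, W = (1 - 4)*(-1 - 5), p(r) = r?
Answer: 16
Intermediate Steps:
W = 18 (W = -3*(-6) = 18)
h(N) = 0 (h(N) = (1/2)*0 = 0)
c(E) = 0 (c(E) = -(E - E)/3 = -1/3*0 = 0)
k = 4 (k = 0*0 + 4 = 0 + 4 = 4)
k**2 = 4**2 = 16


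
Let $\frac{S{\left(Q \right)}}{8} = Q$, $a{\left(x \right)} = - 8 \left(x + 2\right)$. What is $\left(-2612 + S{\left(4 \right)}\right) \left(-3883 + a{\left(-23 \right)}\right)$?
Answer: $9584700$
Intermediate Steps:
$a{\left(x \right)} = -16 - 8 x$ ($a{\left(x \right)} = - 8 \left(2 + x\right) = -16 - 8 x$)
$S{\left(Q \right)} = 8 Q$
$\left(-2612 + S{\left(4 \right)}\right) \left(-3883 + a{\left(-23 \right)}\right) = \left(-2612 + 8 \cdot 4\right) \left(-3883 - -168\right) = \left(-2612 + 32\right) \left(-3883 + \left(-16 + 184\right)\right) = - 2580 \left(-3883 + 168\right) = \left(-2580\right) \left(-3715\right) = 9584700$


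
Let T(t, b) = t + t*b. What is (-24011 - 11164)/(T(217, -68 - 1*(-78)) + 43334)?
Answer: -35175/45721 ≈ -0.76934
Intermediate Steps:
T(t, b) = t + b*t
(-24011 - 11164)/(T(217, -68 - 1*(-78)) + 43334) = (-24011 - 11164)/(217*(1 + (-68 - 1*(-78))) + 43334) = -35175/(217*(1 + (-68 + 78)) + 43334) = -35175/(217*(1 + 10) + 43334) = -35175/(217*11 + 43334) = -35175/(2387 + 43334) = -35175/45721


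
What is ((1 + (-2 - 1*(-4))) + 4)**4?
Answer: 2401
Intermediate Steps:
((1 + (-2 - 1*(-4))) + 4)**4 = ((1 + (-2 + 4)) + 4)**4 = ((1 + 2) + 4)**4 = (3 + 4)**4 = 7**4 = 2401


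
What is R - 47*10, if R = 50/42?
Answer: -9845/21 ≈ -468.81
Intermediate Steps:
R = 25/21 (R = 50*(1/42) = 25/21 ≈ 1.1905)
R - 47*10 = 25/21 - 47*10 = 25/21 - 470 = -9845/21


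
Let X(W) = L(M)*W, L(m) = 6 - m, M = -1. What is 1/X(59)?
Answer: 1/413 ≈ 0.0024213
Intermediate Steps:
X(W) = 7*W (X(W) = (6 - 1*(-1))*W = (6 + 1)*W = 7*W)
1/X(59) = 1/(7*59) = 1/413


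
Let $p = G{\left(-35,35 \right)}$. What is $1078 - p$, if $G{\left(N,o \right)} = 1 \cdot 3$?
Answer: $1075$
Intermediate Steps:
$G{\left(N,o \right)} = 3$
$p = 3$
$1078 - p = 1078 - 3 = 1075$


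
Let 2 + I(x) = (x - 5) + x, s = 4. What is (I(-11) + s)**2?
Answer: 625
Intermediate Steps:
I(x) = -7 + 2*x (I(x) = -2 + ((x - 5) + x) = -2 + ((-5 + x) + x) = -2 + (-5 + 2*x) = -7 + 2*x)
(I(-11) + s)**2 = ((-7 + 2*(-11)) + 4)**2 = ((-7 - 22) + 4)**2 = (-29 + 4)**2 = (-25)**2 = 625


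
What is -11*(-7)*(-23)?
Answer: -1771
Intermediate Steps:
-11*(-7)*(-23) = 77*(-23) = -1771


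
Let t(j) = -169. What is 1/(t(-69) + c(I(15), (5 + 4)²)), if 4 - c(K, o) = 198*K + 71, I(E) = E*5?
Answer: -1/15086 ≈ -6.6287e-5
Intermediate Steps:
I(E) = 5*E
c(K, o) = -67 - 198*K (c(K, o) = 4 - (198*K + 71) = 4 - (71 + 198*K) = 4 + (-71 - 198*K) = -67 - 198*K)
1/(t(-69) + c(I(15), (5 + 4)²)) = 1/(-169 + (-67 - 990*15)) = 1/(-169 + (-67 - 198*75)) = 1/(-169 + (-67 - 14850)) = 1/(-169 - 14917) = 1/(-15086) = -1/15086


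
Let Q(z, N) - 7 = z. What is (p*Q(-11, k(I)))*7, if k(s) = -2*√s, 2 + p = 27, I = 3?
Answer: -700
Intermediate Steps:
p = 25 (p = -2 + 27 = 25)
Q(z, N) = 7 + z
(p*Q(-11, k(I)))*7 = (25*(7 - 11))*7 = (25*(-4))*7 = -100*7 = -700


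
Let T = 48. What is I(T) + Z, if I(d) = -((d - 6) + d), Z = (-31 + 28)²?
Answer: -81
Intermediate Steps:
Z = 9 (Z = (-3)² = 9)
I(d) = 6 - 2*d (I(d) = -((-6 + d) + d) = -(-6 + 2*d) = 6 - 2*d)
I(T) + Z = (6 - 2*48) + 9 = (6 - 96) + 9 = -90 + 9 = -81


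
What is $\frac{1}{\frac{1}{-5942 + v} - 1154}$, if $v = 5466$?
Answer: $- \frac{476}{549305} \approx -0.00086655$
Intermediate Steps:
$\frac{1}{\frac{1}{-5942 + v} - 1154} = \frac{1}{\frac{1}{-5942 + 5466} - 1154} = \frac{1}{\frac{1}{-476} - 1154} = \frac{1}{- \frac{1}{476} - 1154} = \frac{1}{- \frac{549305}{476}} = - \frac{476}{549305}$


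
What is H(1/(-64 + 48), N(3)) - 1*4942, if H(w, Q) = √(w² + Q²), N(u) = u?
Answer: -4942 + √2305/16 ≈ -4939.0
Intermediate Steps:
H(w, Q) = √(Q² + w²)
H(1/(-64 + 48), N(3)) - 1*4942 = √(3² + (1/(-64 + 48))²) - 1*4942 = √(9 + (1/(-16))²) - 4942 = √(9 + (-1/16)²) - 4942 = √(9 + 1/256) - 4942 = √(2305/256) - 4942 = √2305/16 - 4942 = -4942 + √2305/16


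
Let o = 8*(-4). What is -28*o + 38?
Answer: 934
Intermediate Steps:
o = -32
-28*o + 38 = -28*(-32) + 38 = 896 + 38 = 934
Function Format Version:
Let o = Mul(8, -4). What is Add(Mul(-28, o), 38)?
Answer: 934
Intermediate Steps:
o = -32
Add(Mul(-28, o), 38) = Add(Mul(-28, -32), 38) = Add(896, 38) = 934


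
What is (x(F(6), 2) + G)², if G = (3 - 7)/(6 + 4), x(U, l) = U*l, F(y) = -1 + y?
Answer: 2304/25 ≈ 92.160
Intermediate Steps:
G = -⅖ (G = -4/10 = -4*⅒ = -⅖ ≈ -0.40000)
(x(F(6), 2) + G)² = ((-1 + 6)*2 - ⅖)² = (5*2 - ⅖)² = (10 - ⅖)² = (48/5)² = 2304/25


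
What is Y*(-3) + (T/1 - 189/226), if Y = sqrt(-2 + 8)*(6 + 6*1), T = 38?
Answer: 8399/226 - 36*sqrt(6) ≈ -51.018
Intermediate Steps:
Y = 12*sqrt(6) (Y = sqrt(6)*(6 + 6) = sqrt(6)*12 = 12*sqrt(6) ≈ 29.394)
Y*(-3) + (T/1 - 189/226) = (12*sqrt(6))*(-3) + (38/1 - 189/226) = -36*sqrt(6) + (38*1 - 189*1/226) = -36*sqrt(6) + (38 - 189/226) = -36*sqrt(6) + 8399/226 = 8399/226 - 36*sqrt(6)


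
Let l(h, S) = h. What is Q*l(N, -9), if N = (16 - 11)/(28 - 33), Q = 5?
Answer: -5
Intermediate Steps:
N = -1 (N = 5/(-5) = 5*(-⅕) = -1)
Q*l(N, -9) = 5*(-1) = -5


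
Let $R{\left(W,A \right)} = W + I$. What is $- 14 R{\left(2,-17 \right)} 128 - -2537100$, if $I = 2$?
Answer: $2529932$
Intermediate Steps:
$R{\left(W,A \right)} = 2 + W$ ($R{\left(W,A \right)} = W + 2 = 2 + W$)
$- 14 R{\left(2,-17 \right)} 128 - -2537100 = - 14 \left(2 + 2\right) 128 - -2537100 = \left(-14\right) 4 \cdot 128 + 2537100 = \left(-56\right) 128 + 2537100 = -7168 + 2537100 = 2529932$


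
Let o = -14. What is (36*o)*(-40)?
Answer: 20160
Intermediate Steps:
(36*o)*(-40) = (36*(-14))*(-40) = -504*(-40) = 20160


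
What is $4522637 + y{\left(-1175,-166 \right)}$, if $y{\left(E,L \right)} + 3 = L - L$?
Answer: $4522634$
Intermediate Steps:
$y{\left(E,L \right)} = -3$ ($y{\left(E,L \right)} = -3 + \left(L - L\right) = -3 + 0 = -3$)
$4522637 + y{\left(-1175,-166 \right)} = 4522637 - 3 = 4522634$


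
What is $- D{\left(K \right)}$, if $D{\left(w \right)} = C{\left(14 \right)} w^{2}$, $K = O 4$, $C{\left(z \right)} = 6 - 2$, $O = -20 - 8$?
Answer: $-50176$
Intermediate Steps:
$O = -28$ ($O = -20 - 8 = -28$)
$C{\left(z \right)} = 4$ ($C{\left(z \right)} = 6 - 2 = 4$)
$K = -112$ ($K = \left(-28\right) 4 = -112$)
$D{\left(w \right)} = 4 w^{2}$
$- D{\left(K \right)} = - 4 \left(-112\right)^{2} = - 4 \cdot 12544 = \left(-1\right) 50176 = -50176$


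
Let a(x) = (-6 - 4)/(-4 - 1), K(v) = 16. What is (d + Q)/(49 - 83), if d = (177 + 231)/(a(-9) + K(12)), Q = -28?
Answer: 8/51 ≈ 0.15686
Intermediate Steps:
a(x) = 2 (a(x) = -10/(-5) = -10*(-1/5) = 2)
d = 68/3 (d = (177 + 231)/(2 + 16) = 408/18 = 408*(1/18) = 68/3 ≈ 22.667)
(d + Q)/(49 - 83) = (68/3 - 28)/(49 - 83) = -16/3/(-34) = -16/3*(-1/34) = 8/51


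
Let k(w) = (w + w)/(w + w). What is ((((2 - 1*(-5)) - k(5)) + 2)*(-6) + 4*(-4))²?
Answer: 4096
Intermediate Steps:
k(w) = 1 (k(w) = (2*w)/((2*w)) = (2*w)*(1/(2*w)) = 1)
((((2 - 1*(-5)) - k(5)) + 2)*(-6) + 4*(-4))² = ((((2 - 1*(-5)) - 1*1) + 2)*(-6) + 4*(-4))² = ((((2 + 5) - 1) + 2)*(-6) - 16)² = (((7 - 1) + 2)*(-6) - 16)² = ((6 + 2)*(-6) - 16)² = (8*(-6) - 16)² = (-48 - 16)² = (-64)² = 4096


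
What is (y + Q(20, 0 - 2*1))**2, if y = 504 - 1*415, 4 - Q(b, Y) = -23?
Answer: 13456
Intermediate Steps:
Q(b, Y) = 27 (Q(b, Y) = 4 - 1*(-23) = 4 + 23 = 27)
y = 89 (y = 504 - 415 = 89)
(y + Q(20, 0 - 2*1))**2 = (89 + 27)**2 = 116**2 = 13456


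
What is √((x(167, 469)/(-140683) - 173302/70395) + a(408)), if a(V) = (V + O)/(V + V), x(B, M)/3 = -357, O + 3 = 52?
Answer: I*√264398091782985276285/11814558340 ≈ 1.3763*I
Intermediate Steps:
O = 49 (O = -3 + 52 = 49)
x(B, M) = -1071 (x(B, M) = 3*(-357) = -1071)
a(V) = (49 + V)/(2*V) (a(V) = (V + 49)/(V + V) = (49 + V)/((2*V)) = (49 + V)*(1/(2*V)) = (49 + V)/(2*V))
√((x(167, 469)/(-140683) - 173302/70395) + a(408)) = √((-1071/(-140683) - 173302/70395) + (½)*(49 + 408)/408) = √((-1071*(-1/140683) - 173302*1/70395) + (½)*(1/408)*457) = √((1071/140683 - 173302/70395) + 457/816) = √(-24305252221/9903379785 + 457/816) = √(-1700804583399/897906433840) = I*√264398091782985276285/11814558340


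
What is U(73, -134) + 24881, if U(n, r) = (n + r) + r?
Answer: 24686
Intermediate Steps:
U(n, r) = n + 2*r
U(73, -134) + 24881 = (73 + 2*(-134)) + 24881 = (73 - 268) + 24881 = -195 + 24881 = 24686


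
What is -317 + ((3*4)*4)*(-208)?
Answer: -10301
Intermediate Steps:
-317 + ((3*4)*4)*(-208) = -317 + (12*4)*(-208) = -317 + 48*(-208) = -317 - 9984 = -10301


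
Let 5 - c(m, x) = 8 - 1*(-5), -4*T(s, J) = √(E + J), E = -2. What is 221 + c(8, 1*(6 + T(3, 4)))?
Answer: 213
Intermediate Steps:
T(s, J) = -√(-2 + J)/4
c(m, x) = -8 (c(m, x) = 5 - (8 - 1*(-5)) = 5 - (8 + 5) = 5 - 1*13 = 5 - 13 = -8)
221 + c(8, 1*(6 + T(3, 4))) = 221 - 8 = 213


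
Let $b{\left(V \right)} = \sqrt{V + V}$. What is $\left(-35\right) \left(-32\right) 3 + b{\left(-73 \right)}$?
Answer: $3360 + i \sqrt{146} \approx 3360.0 + 12.083 i$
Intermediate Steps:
$b{\left(V \right)} = \sqrt{2} \sqrt{V}$ ($b{\left(V \right)} = \sqrt{2 V} = \sqrt{2} \sqrt{V}$)
$\left(-35\right) \left(-32\right) 3 + b{\left(-73 \right)} = \left(-35\right) \left(-32\right) 3 + \sqrt{2} \sqrt{-73} = 1120 \cdot 3 + \sqrt{2} i \sqrt{73} = 3360 + i \sqrt{146}$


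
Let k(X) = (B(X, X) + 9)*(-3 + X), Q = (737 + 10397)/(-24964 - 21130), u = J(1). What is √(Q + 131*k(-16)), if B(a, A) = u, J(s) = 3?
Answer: I*√43947204701/1213 ≈ 172.82*I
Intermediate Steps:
u = 3
Q = -293/1213 (Q = 11134/(-46094) = 11134*(-1/46094) = -293/1213 ≈ -0.24155)
B(a, A) = 3
k(X) = -36 + 12*X (k(X) = (3 + 9)*(-3 + X) = 12*(-3 + X) = -36 + 12*X)
√(Q + 131*k(-16)) = √(-293/1213 + 131*(-36 + 12*(-16))) = √(-293/1213 + 131*(-36 - 192)) = √(-293/1213 + 131*(-228)) = √(-293/1213 - 29868) = √(-36230177/1213) = I*√43947204701/1213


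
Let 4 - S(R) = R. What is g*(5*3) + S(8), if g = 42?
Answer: 626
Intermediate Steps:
S(R) = 4 - R
g*(5*3) + S(8) = 42*(5*3) + (4 - 1*8) = 42*15 + (4 - 8) = 630 - 4 = 626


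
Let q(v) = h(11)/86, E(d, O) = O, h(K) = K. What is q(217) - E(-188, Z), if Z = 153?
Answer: -13147/86 ≈ -152.87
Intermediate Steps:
q(v) = 11/86
q(217) - E(-188, Z) = 11/86 - 1*153 = 11/86 - 153 = -13147/86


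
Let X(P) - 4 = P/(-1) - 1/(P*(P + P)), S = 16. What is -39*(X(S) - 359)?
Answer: 7408167/512 ≈ 14469.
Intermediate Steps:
X(P) = 4 - P - 1/(2*P²) (X(P) = 4 + (P/(-1) - 1/(P*(P + P))) = 4 + (P*(-1) - 1/(P*(2*P))) = 4 + (-P - 1/(2*P²)) = 4 - P - 1/(2*P²))
-39*(X(S) - 359) = -39*((4 - 1*16 - ½/16²) - 359) = -39*((4 - 16 - ½*1/256) - 359) = -39*((4 - 16 - 1/512) - 359) = -39*(-6145/512 - 359) = -39*(-189953/512) = 7408167/512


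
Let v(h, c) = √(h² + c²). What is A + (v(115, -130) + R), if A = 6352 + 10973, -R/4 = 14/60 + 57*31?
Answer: 153841/15 + 5*√1205 ≈ 10430.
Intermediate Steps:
R = -106034/15 (R = -4*(14/60 + 57*31) = -4*(14*(1/60) + 1767) = -4*(7/30 + 1767) = -4*53017/30 = -106034/15 ≈ -7068.9)
v(h, c) = √(c² + h²)
A = 17325
A + (v(115, -130) + R) = 17325 + (√((-130)² + 115²) - 106034/15) = 17325 + (√(16900 + 13225) - 106034/15) = 17325 + (√30125 - 106034/15) = 17325 + (5*√1205 - 106034/15) = 17325 + (-106034/15 + 5*√1205) = 153841/15 + 5*√1205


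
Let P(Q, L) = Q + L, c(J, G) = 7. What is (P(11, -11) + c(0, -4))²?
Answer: 49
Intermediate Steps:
P(Q, L) = L + Q
(P(11, -11) + c(0, -4))² = ((-11 + 11) + 7)² = (0 + 7)² = 7² = 49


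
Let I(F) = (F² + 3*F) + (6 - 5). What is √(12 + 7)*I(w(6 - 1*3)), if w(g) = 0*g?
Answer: √19 ≈ 4.3589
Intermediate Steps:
w(g) = 0
I(F) = 1 + F² + 3*F (I(F) = (F² + 3*F) + 1 = 1 + F² + 3*F)
√(12 + 7)*I(w(6 - 1*3)) = √(12 + 7)*(1 + 0² + 3*0) = √19*(1 + 0 + 0) = √19*1 = √19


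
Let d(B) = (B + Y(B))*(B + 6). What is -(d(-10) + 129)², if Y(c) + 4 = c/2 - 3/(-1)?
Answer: -37249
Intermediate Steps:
Y(c) = -1 + c/2 (Y(c) = -4 + (c/2 - 3/(-1)) = -4 + (c*(½) - 3*(-1)) = -4 + (c/2 + 3) = -4 + (3 + c/2) = -1 + c/2)
d(B) = (-1 + 3*B/2)*(6 + B) (d(B) = (B + (-1 + B/2))*(B + 6) = (-1 + 3*B/2)*(6 + B))
-(d(-10) + 129)² = -((-6 + 8*(-10) + (3/2)*(-10)²) + 129)² = -((-6 - 80 + (3/2)*100) + 129)² = -((-6 - 80 + 150) + 129)² = -(64 + 129)² = -1*193² = -1*37249 = -37249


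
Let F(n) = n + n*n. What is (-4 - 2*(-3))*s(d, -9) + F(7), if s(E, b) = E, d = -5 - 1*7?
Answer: 32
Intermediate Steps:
F(n) = n + n²
d = -12 (d = -5 - 7 = -12)
(-4 - 2*(-3))*s(d, -9) + F(7) = (-4 - 2*(-3))*(-12) + 7*(1 + 7) = (-4 + 6)*(-12) + 7*8 = 2*(-12) + 56 = -24 + 56 = 32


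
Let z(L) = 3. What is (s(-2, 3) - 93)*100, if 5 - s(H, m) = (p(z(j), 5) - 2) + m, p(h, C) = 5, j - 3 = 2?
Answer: -9400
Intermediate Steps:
j = 5 (j = 3 + 2 = 5)
s(H, m) = 2 - m (s(H, m) = 5 - ((5 - 2) + m) = 5 - (3 + m) = 5 + (-3 - m) = 2 - m)
(s(-2, 3) - 93)*100 = ((2 - 1*3) - 93)*100 = ((2 - 3) - 93)*100 = (-1 - 93)*100 = -94*100 = -9400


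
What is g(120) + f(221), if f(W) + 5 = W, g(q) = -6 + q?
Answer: 330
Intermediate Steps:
f(W) = -5 + W
g(120) + f(221) = (-6 + 120) + (-5 + 221) = 114 + 216 = 330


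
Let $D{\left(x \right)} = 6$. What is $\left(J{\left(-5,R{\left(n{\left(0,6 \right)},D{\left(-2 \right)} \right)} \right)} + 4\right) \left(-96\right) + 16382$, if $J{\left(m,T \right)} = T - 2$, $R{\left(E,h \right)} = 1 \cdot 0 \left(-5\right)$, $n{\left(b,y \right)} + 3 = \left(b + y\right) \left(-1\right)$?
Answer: $16190$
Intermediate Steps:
$n{\left(b,y \right)} = -3 - b - y$ ($n{\left(b,y \right)} = -3 + \left(b + y\right) \left(-1\right) = -3 - \left(b + y\right) = -3 - b - y$)
$R{\left(E,h \right)} = 0$ ($R{\left(E,h \right)} = 0 \left(-5\right) = 0$)
$J{\left(m,T \right)} = -2 + T$
$\left(J{\left(-5,R{\left(n{\left(0,6 \right)},D{\left(-2 \right)} \right)} \right)} + 4\right) \left(-96\right) + 16382 = \left(\left(-2 + 0\right) + 4\right) \left(-96\right) + 16382 = \left(-2 + 4\right) \left(-96\right) + 16382 = 2 \left(-96\right) + 16382 = -192 + 16382 = 16190$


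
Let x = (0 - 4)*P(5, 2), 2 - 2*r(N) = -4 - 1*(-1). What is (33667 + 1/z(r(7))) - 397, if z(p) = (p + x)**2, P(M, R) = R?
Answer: 4025674/121 ≈ 33270.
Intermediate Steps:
r(N) = 5/2 (r(N) = 1 - (-4 - 1*(-1))/2 = 1 - (-4 + 1)/2 = 1 - 1/2*(-3) = 1 + 3/2 = 5/2)
x = -8 (x = (0 - 4)*2 = -4*2 = -8)
z(p) = (-8 + p)**2 (z(p) = (p - 8)**2 = (-8 + p)**2)
(33667 + 1/z(r(7))) - 397 = (33667 + 1/((-8 + 5/2)**2)) - 397 = (33667 + 1/((-11/2)**2)) - 397 = (33667 + 1/(121/4)) - 397 = (33667 + 4/121) - 397 = 4073711/121 - 397 = 4025674/121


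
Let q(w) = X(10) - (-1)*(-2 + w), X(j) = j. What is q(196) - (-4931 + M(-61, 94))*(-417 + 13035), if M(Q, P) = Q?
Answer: 62989260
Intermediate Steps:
q(w) = 8 + w (q(w) = 10 - (-1)*(-2 + w) = 10 - (2 - w) = 10 + (-2 + w) = 8 + w)
q(196) - (-4931 + M(-61, 94))*(-417 + 13035) = (8 + 196) - (-4931 - 61)*(-417 + 13035) = 204 - (-4992)*12618 = 204 - 1*(-62989056) = 204 + 62989056 = 62989260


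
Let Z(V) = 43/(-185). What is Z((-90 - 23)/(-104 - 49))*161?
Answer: -6923/185 ≈ -37.422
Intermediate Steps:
Z(V) = -43/185 (Z(V) = 43*(-1/185) = -43/185)
Z((-90 - 23)/(-104 - 49))*161 = -43/185*161 = -6923/185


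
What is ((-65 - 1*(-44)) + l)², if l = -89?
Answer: 12100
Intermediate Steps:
((-65 - 1*(-44)) + l)² = ((-65 - 1*(-44)) - 89)² = ((-65 + 44) - 89)² = (-21 - 89)² = (-110)² = 12100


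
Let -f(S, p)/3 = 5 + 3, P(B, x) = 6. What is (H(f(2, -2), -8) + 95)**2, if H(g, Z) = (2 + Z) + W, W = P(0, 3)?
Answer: 9025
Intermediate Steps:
W = 6
f(S, p) = -24 (f(S, p) = -3*(5 + 3) = -3*8 = -24)
H(g, Z) = 8 + Z (H(g, Z) = (2 + Z) + 6 = 8 + Z)
(H(f(2, -2), -8) + 95)**2 = ((8 - 8) + 95)**2 = (0 + 95)**2 = 95**2 = 9025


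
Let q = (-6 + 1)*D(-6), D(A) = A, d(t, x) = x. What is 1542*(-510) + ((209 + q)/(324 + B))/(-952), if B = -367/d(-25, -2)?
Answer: -379950959039/483140 ≈ -7.8642e+5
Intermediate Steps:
q = 30 (q = (-6 + 1)*(-6) = -5*(-6) = 30)
B = 367/2 (B = -367/(-2) = -367*(-½) = 367/2 ≈ 183.50)
1542*(-510) + ((209 + q)/(324 + B))/(-952) = 1542*(-510) + ((209 + 30)/(324 + 367/2))/(-952) = -786420 + (239/(1015/2))*(-1/952) = -786420 + (239*(2/1015))*(-1/952) = -786420 + (478/1015)*(-1/952) = -786420 - 239/483140 = -379950959039/483140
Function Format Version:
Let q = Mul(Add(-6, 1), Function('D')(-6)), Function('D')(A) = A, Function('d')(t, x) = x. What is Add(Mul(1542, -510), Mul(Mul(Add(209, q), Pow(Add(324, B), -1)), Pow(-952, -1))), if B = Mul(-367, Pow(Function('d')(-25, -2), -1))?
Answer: Rational(-379950959039, 483140) ≈ -7.8642e+5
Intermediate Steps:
q = 30 (q = Mul(Add(-6, 1), -6) = Mul(-5, -6) = 30)
B = Rational(367, 2) (B = Mul(-367, Pow(-2, -1)) = Mul(-367, Rational(-1, 2)) = Rational(367, 2) ≈ 183.50)
Add(Mul(1542, -510), Mul(Mul(Add(209, q), Pow(Add(324, B), -1)), Pow(-952, -1))) = Add(Mul(1542, -510), Mul(Mul(Add(209, 30), Pow(Add(324, Rational(367, 2)), -1)), Pow(-952, -1))) = Add(-786420, Mul(Mul(239, Pow(Rational(1015, 2), -1)), Rational(-1, 952))) = Add(-786420, Mul(Mul(239, Rational(2, 1015)), Rational(-1, 952))) = Add(-786420, Mul(Rational(478, 1015), Rational(-1, 952))) = Add(-786420, Rational(-239, 483140)) = Rational(-379950959039, 483140)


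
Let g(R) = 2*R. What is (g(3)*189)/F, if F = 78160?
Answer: 567/39080 ≈ 0.014509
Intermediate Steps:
(g(3)*189)/F = ((2*3)*189)/78160 = (6*189)*(1/78160) = 1134*(1/78160) = 567/39080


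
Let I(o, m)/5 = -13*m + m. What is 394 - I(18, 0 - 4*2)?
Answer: -86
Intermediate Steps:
I(o, m) = -60*m (I(o, m) = 5*(-13*m + m) = 5*(-12*m) = -60*m)
394 - I(18, 0 - 4*2) = 394 - (-60)*(0 - 4*2) = 394 - (-60)*(0 - 8) = 394 - (-60)*(-8) = 394 - 1*480 = 394 - 480 = -86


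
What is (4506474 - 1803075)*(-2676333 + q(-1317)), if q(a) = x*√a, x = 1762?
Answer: -7235195955867 + 4763389038*I*√1317 ≈ -7.2352e+12 + 1.7287e+11*I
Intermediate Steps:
q(a) = 1762*√a
(4506474 - 1803075)*(-2676333 + q(-1317)) = (4506474 - 1803075)*(-2676333 + 1762*√(-1317)) = 2703399*(-2676333 + 1762*(I*√1317)) = 2703399*(-2676333 + 1762*I*√1317) = -7235195955867 + 4763389038*I*√1317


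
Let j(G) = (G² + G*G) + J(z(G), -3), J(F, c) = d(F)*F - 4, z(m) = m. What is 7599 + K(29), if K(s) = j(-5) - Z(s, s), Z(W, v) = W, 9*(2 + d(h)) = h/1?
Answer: 68659/9 ≈ 7628.8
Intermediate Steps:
d(h) = -2 + h/9 (d(h) = -2 + (h/1)/9 = -2 + (h*1)/9 = -2 + h/9)
J(F, c) = -4 + F*(-2 + F/9) (J(F, c) = (-2 + F/9)*F - 4 = F*(-2 + F/9) - 4 = -4 + F*(-2 + F/9))
j(G) = -4 + 2*G² + G*(-18 + G)/9 (j(G) = (G² + G*G) + (-4 + G*(-18 + G)/9) = (G² + G²) + (-4 + G*(-18 + G)/9) = 2*G² + (-4 + G*(-18 + G)/9) = -4 + 2*G² + G*(-18 + G)/9)
K(s) = 529/9 - s (K(s) = (-4 - 2*(-5) + (19/9)*(-5)²) - s = (-4 + 10 + (19/9)*25) - s = (-4 + 10 + 475/9) - s = 529/9 - s)
7599 + K(29) = 7599 + (529/9 - 1*29) = 7599 + (529/9 - 29) = 7599 + 268/9 = 68659/9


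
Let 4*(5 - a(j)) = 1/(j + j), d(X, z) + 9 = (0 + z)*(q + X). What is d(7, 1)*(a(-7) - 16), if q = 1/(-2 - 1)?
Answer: 205/8 ≈ 25.625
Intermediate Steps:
q = -⅓ (q = 1/(-3) = -⅓ ≈ -0.33333)
d(X, z) = -9 + z*(-⅓ + X) (d(X, z) = -9 + (0 + z)*(-⅓ + X) = -9 + z*(-⅓ + X))
a(j) = 5 - 1/(8*j) (a(j) = 5 - 1/(4*(j + j)) = 5 - 1/(2*j)/4 = 5 - 1/(8*j))
d(7, 1)*(a(-7) - 16) = (-9 - ⅓*1 + 7*1)*((5 - ⅛/(-7)) - 16) = (-9 - ⅓ + 7)*((5 - ⅛*(-⅐)) - 16) = -7*((5 + 1/56) - 16)/3 = -7*(281/56 - 16)/3 = -7/3*(-615/56) = 205/8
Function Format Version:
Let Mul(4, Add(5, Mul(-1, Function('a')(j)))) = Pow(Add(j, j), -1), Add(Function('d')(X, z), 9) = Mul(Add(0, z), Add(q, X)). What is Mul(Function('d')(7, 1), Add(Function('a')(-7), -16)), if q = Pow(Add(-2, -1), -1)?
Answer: Rational(205, 8) ≈ 25.625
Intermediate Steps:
q = Rational(-1, 3) (q = Pow(-3, -1) = Rational(-1, 3) ≈ -0.33333)
Function('d')(X, z) = Add(-9, Mul(z, Add(Rational(-1, 3), X))) (Function('d')(X, z) = Add(-9, Mul(Add(0, z), Add(Rational(-1, 3), X))) = Add(-9, Mul(z, Add(Rational(-1, 3), X))))
Function('a')(j) = Add(5, Mul(Rational(-1, 8), Pow(j, -1))) (Function('a')(j) = Add(5, Mul(Rational(-1, 4), Pow(Add(j, j), -1))) = Add(5, Mul(Rational(-1, 4), Pow(Mul(2, j), -1))) = Add(5, Mul(Rational(-1, 4), Mul(Rational(1, 2), Pow(j, -1)))) = Add(5, Mul(Rational(-1, 8), Pow(j, -1))))
Mul(Function('d')(7, 1), Add(Function('a')(-7), -16)) = Mul(Add(-9, Mul(Rational(-1, 3), 1), Mul(7, 1)), Add(Add(5, Mul(Rational(-1, 8), Pow(-7, -1))), -16)) = Mul(Add(-9, Rational(-1, 3), 7), Add(Add(5, Mul(Rational(-1, 8), Rational(-1, 7))), -16)) = Mul(Rational(-7, 3), Add(Add(5, Rational(1, 56)), -16)) = Mul(Rational(-7, 3), Add(Rational(281, 56), -16)) = Mul(Rational(-7, 3), Rational(-615, 56)) = Rational(205, 8)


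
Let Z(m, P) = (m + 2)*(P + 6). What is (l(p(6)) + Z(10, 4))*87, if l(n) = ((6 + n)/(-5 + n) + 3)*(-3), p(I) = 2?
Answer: 10353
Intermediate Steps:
l(n) = -9 - 3*(6 + n)/(-5 + n) (l(n) = ((6 + n)/(-5 + n) + 3)*(-3) = (3 + (6 + n)/(-5 + n))*(-3) = -9 - 3*(6 + n)/(-5 + n))
Z(m, P) = (2 + m)*(6 + P)
(l(p(6)) + Z(10, 4))*87 = (3*(9 - 4*2)/(-5 + 2) + (12 + 2*4 + 6*10 + 4*10))*87 = (3*(9 - 8)/(-3) + (12 + 8 + 60 + 40))*87 = (3*(-⅓)*1 + 120)*87 = (-1 + 120)*87 = 119*87 = 10353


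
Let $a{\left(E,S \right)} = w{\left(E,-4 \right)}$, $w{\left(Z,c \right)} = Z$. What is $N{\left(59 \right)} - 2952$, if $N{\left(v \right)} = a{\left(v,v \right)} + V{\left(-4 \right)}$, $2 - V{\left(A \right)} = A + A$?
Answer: $-2883$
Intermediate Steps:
$a{\left(E,S \right)} = E$
$V{\left(A \right)} = 2 - 2 A$ ($V{\left(A \right)} = 2 - \left(A + A\right) = 2 - 2 A$)
$N{\left(v \right)} = 10 + v$ ($N{\left(v \right)} = v + \left(2 - -8\right) = v + \left(2 + 8\right) = v + 10 = 10 + v$)
$N{\left(59 \right)} - 2952 = \left(10 + 59\right) - 2952 = 69 - 2952 = -2883$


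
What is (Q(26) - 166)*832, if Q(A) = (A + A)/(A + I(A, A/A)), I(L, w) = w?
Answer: -3685760/27 ≈ -1.3651e+5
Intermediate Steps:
Q(A) = 2*A/(1 + A) (Q(A) = (A + A)/(A + A/A) = (2*A)/(A + 1) = (2*A)/(1 + A) = 2*A/(1 + A))
(Q(26) - 166)*832 = (2*26/(1 + 26) - 166)*832 = (2*26/27 - 166)*832 = (2*26*(1/27) - 166)*832 = (52/27 - 166)*832 = -4430/27*832 = -3685760/27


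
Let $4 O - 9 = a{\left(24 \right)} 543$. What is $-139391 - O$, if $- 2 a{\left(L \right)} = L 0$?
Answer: $- \frac{557573}{4} \approx -1.3939 \cdot 10^{5}$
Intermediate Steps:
$a{\left(L \right)} = 0$ ($a{\left(L \right)} = - \frac{L 0}{2} = \left(- \frac{1}{2}\right) 0 = 0$)
$O = \frac{9}{4}$ ($O = \frac{9}{4} + \frac{0 \cdot 543}{4} = \frac{9}{4} + \frac{1}{4} \cdot 0 = \frac{9}{4} + 0 = \frac{9}{4} \approx 2.25$)
$-139391 - O = -139391 - \frac{9}{4} = - \frac{557573}{4}$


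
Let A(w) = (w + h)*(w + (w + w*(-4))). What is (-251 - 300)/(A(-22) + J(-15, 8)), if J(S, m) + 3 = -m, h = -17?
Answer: 551/1727 ≈ 0.31905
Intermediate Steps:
J(S, m) = -3 - m
A(w) = -2*w*(-17 + w) (A(w) = (w - 17)*(w + (w + w*(-4))) = (-17 + w)*(w + (w - 4*w)) = (-17 + w)*(w - 3*w) = (-17 + w)*(-2*w) = -2*w*(-17 + w))
(-251 - 300)/(A(-22) + J(-15, 8)) = (-251 - 300)/(2*(-22)*(17 - 1*(-22)) + (-3 - 1*8)) = -551/(2*(-22)*(17 + 22) + (-3 - 8)) = -551/(2*(-22)*39 - 11) = -551/(-1716 - 11) = -551/(-1727) = -551*(-1/1727) = 551/1727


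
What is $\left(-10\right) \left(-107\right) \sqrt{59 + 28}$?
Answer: $1070 \sqrt{87} \approx 9980.3$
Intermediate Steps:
$\left(-10\right) \left(-107\right) \sqrt{59 + 28} = 1070 \sqrt{87}$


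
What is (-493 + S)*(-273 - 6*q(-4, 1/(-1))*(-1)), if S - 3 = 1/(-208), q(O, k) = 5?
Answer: 24766803/208 ≈ 1.1907e+5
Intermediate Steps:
S = 623/208 (S = 3 + 1/(-208) = 3 - 1/208 = 623/208 ≈ 2.9952)
(-493 + S)*(-273 - 6*q(-4, 1/(-1))*(-1)) = (-493 + 623/208)*(-273 - 6*5*(-1)) = -101921*(-273 - 30*(-1))/208 = -101921*(-273 + 30)/208 = -101921/208*(-243) = 24766803/208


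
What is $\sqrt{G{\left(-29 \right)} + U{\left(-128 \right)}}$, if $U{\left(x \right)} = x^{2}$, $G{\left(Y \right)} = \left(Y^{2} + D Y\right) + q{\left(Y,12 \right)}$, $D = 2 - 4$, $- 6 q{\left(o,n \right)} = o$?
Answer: $\frac{\sqrt{622362}}{6} \approx 131.48$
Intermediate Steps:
$q{\left(o,n \right)} = - \frac{o}{6}$
$D = -2$ ($D = 2 - 4 = -2$)
$G{\left(Y \right)} = Y^{2} - \frac{13 Y}{6}$ ($G{\left(Y \right)} = \left(Y^{2} - 2 Y\right) - \frac{Y}{6} = Y^{2} - \frac{13 Y}{6}$)
$\sqrt{G{\left(-29 \right)} + U{\left(-128 \right)}} = \sqrt{\frac{1}{6} \left(-29\right) \left(-13 + 6 \left(-29\right)\right) + \left(-128\right)^{2}} = \sqrt{\frac{1}{6} \left(-29\right) \left(-13 - 174\right) + 16384} = \sqrt{\frac{1}{6} \left(-29\right) \left(-187\right) + 16384} = \sqrt{\frac{5423}{6} + 16384} = \sqrt{\frac{103727}{6}} = \frac{\sqrt{622362}}{6}$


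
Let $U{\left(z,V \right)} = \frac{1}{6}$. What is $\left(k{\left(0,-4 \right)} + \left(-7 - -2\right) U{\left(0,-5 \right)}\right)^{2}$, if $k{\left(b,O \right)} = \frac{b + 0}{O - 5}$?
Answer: $\frac{25}{36} \approx 0.69444$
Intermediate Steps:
$U{\left(z,V \right)} = \frac{1}{6}$
$k{\left(b,O \right)} = \frac{b}{-5 + O}$
$\left(k{\left(0,-4 \right)} + \left(-7 - -2\right) U{\left(0,-5 \right)}\right)^{2} = \left(\frac{0}{-5 - 4} + \left(-7 - -2\right) \frac{1}{6}\right)^{2} = \left(\frac{0}{-9} + \left(-7 + 2\right) \frac{1}{6}\right)^{2} = \left(0 \left(- \frac{1}{9}\right) - \frac{5}{6}\right)^{2} = \left(0 - \frac{5}{6}\right)^{2} = \left(- \frac{5}{6}\right)^{2} = \frac{25}{36}$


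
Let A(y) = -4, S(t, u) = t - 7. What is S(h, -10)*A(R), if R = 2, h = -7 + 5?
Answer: 36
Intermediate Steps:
h = -2
S(t, u) = -7 + t
S(h, -10)*A(R) = (-7 - 2)*(-4) = -9*(-4) = 36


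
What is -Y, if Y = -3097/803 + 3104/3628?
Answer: 2185851/728321 ≈ 3.0012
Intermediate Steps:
Y = -2185851/728321 (Y = -3097*1/803 + 3104*(1/3628) = -3097/803 + 776/907 = -2185851/728321 ≈ -3.0012)
-Y = -1*(-2185851/728321) = 2185851/728321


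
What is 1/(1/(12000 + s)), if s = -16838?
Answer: -4838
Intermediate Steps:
1/(1/(12000 + s)) = 1/(1/(12000 - 16838)) = 1/(1/(-4838)) = 1/(-1/4838) = -4838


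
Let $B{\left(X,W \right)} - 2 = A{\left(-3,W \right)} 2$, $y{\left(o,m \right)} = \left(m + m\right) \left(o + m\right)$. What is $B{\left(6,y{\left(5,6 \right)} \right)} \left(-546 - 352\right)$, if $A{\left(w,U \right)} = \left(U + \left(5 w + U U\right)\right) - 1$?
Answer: $-31503636$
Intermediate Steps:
$y{\left(o,m \right)} = 2 m \left(m + o\right)$
$A{\left(w,U \right)} = -1 + U + U^{2} + 5 w$ ($A{\left(w,U \right)} = \left(U + \left(5 w + U^{2}\right)\right) - 1 = \left(U + \left(U^{2} + 5 w\right)\right) - 1 = \left(U + U^{2} + 5 w\right) - 1 = -1 + U + U^{2} + 5 w$)
$B{\left(X,W \right)} = -30 + 2 W + 2 W^{2}$ ($B{\left(X,W \right)} = 2 + \left(-1 + W + W^{2} + 5 \left(-3\right)\right) 2 = 2 + \left(-1 + W + W^{2} - 15\right) 2 = 2 + \left(-16 + W + W^{2}\right) 2 = 2 + \left(-32 + 2 W + 2 W^{2}\right) = -30 + 2 W + 2 W^{2}$)
$B{\left(6,y{\left(5,6 \right)} \right)} \left(-546 - 352\right) = \left(-30 + 2 \cdot 2 \cdot 6 \left(6 + 5\right) + 2 \left(2 \cdot 6 \left(6 + 5\right)\right)^{2}\right) \left(-546 - 352\right) = \left(-30 + 2 \cdot 2 \cdot 6 \cdot 11 + 2 \left(2 \cdot 6 \cdot 11\right)^{2}\right) \left(-546 - 352\right) = \left(-30 + 2 \cdot 132 + 2 \cdot 132^{2}\right) \left(-898\right) = \left(-30 + 264 + 2 \cdot 17424\right) \left(-898\right) = \left(-30 + 264 + 34848\right) \left(-898\right) = 35082 \left(-898\right) = -31503636$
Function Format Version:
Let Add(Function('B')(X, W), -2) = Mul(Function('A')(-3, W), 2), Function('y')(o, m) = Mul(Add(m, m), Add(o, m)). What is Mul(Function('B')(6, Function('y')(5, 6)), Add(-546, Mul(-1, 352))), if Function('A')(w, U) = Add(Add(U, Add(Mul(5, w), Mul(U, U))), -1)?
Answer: -31503636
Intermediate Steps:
Function('y')(o, m) = Mul(2, m, Add(m, o)) (Function('y')(o, m) = Mul(Mul(2, m), Add(m, o)) = Mul(2, m, Add(m, o)))
Function('A')(w, U) = Add(-1, U, Pow(U, 2), Mul(5, w)) (Function('A')(w, U) = Add(Add(U, Add(Mul(5, w), Pow(U, 2))), -1) = Add(Add(U, Add(Pow(U, 2), Mul(5, w))), -1) = Add(Add(U, Pow(U, 2), Mul(5, w)), -1) = Add(-1, U, Pow(U, 2), Mul(5, w)))
Function('B')(X, W) = Add(-30, Mul(2, W), Mul(2, Pow(W, 2))) (Function('B')(X, W) = Add(2, Mul(Add(-1, W, Pow(W, 2), Mul(5, -3)), 2)) = Add(2, Mul(Add(-1, W, Pow(W, 2), -15), 2)) = Add(2, Mul(Add(-16, W, Pow(W, 2)), 2)) = Add(2, Add(-32, Mul(2, W), Mul(2, Pow(W, 2)))) = Add(-30, Mul(2, W), Mul(2, Pow(W, 2))))
Mul(Function('B')(6, Function('y')(5, 6)), Add(-546, Mul(-1, 352))) = Mul(Add(-30, Mul(2, Mul(2, 6, Add(6, 5))), Mul(2, Pow(Mul(2, 6, Add(6, 5)), 2))), Add(-546, Mul(-1, 352))) = Mul(Add(-30, Mul(2, Mul(2, 6, 11)), Mul(2, Pow(Mul(2, 6, 11), 2))), Add(-546, -352)) = Mul(Add(-30, Mul(2, 132), Mul(2, Pow(132, 2))), -898) = Mul(Add(-30, 264, Mul(2, 17424)), -898) = Mul(Add(-30, 264, 34848), -898) = Mul(35082, -898) = -31503636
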